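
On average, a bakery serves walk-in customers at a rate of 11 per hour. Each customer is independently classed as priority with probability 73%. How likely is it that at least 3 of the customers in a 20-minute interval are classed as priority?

0.5006

Thinning: the customers that are classed as priority themselves form a Poisson process with rate 0.73 × 11 = 8.03 per hour.
Over the interval, μ = 8.03 × 1/3 ≈ 2.67667 (a 20-minute interval = 1/3 hours).
P(N ≥ 3) = 1 − P(N ≤ 2) ≈ 0.5006.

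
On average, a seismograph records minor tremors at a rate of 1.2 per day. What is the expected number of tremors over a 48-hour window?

2.4

E[N] = λt = 1.2 × 2 = 2.4 (a 48-hour window = 2 days).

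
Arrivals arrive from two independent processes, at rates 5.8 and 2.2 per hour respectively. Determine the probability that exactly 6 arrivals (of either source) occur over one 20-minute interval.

0.0347

Independent Poisson processes superpose: combined rate λ = 5.8 + 2.2 = 8 per hour.
Over the interval, μ = 8 × 1/3 ≈ 2.66667 (a 20-minute interval = 1/3 hours).
P(N = 6) = e^(−2.66667) · 2.66667^6/6! ≈ 0.0347.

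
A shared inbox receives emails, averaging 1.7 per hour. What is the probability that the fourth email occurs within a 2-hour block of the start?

0.4416

Over the interval, μ = 1.7 × 2 = 3.4 (a 2-hour block = 2 hours).
The fourth arrival falls in the interval iff at least 4 events occur there: P(S_4 ≤ t) = P(N ≥ 4) = 1 − P(N ≤ 3) ≈ 0.4416.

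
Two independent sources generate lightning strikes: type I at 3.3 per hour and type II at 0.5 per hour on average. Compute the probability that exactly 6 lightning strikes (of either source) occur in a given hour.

0.0936

Independent Poisson processes superpose: combined rate λ = 3.3 + 0.5 = 3.8 per hour.
So μ = 3.8.
P(N = 6) = e^(−3.8) · 3.8^6/6! ≈ 0.0936.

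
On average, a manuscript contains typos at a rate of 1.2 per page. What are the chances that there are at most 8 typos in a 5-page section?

Over the interval, μ = 1.2 × 5 = 6 (a 5-page section = 5 pages).
P(N ≤ 8) = Σ_{j=0}^{8} e^(−μ) μ^j/j! ≈ 0.8472.

0.8472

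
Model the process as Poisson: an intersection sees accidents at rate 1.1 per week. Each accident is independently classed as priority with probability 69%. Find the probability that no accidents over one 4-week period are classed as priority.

Thinning: the accidents that are classed as priority themselves form a Poisson process with rate 0.69 × 1.1 = 0.759 per week.
Over the interval, μ = 0.759 × 4 = 3.036 (a 4-week period = 4 weeks).
P(N = 0) = e^(−3.036) · 3.036^0/0! ≈ 0.0480.

0.0480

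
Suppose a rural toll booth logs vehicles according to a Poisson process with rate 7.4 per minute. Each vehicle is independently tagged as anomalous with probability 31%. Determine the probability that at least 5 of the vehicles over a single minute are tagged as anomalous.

0.0831

Thinning: the vehicles that are tagged as anomalous themselves form a Poisson process with rate 0.31 × 7.4 = 2.294 per minute.
So μ = 2.294.
P(N ≥ 5) = 1 − P(N ≤ 4) ≈ 0.0831.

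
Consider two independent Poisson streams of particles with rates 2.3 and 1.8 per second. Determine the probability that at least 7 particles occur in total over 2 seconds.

0.7104

Independent Poisson processes superpose: combined rate λ = 2.3 + 1.8 = 4.1 per second.
Over the interval, μ = 4.1 × 2 = 8.2 (2 seconds).
P(N ≥ 7) = 1 − P(N ≤ 6) ≈ 0.7104.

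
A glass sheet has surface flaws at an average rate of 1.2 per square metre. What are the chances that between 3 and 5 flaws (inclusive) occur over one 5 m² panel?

0.3837

Over the interval, μ = 1.2 × 5 = 6 (a 5 m² panel = 5 square metres).
P(3 ≤ N ≤ 5) = Σ_{j=3}^{5} e^(−6) · 6^j/j! ≈ 0.3837.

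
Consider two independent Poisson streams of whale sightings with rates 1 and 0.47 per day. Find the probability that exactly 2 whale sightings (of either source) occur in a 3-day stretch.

Independent Poisson processes superpose: combined rate λ = 1 + 0.47 = 1.47 per day.
Over the interval, μ = 1.47 × 3 = 4.41 (a 3-day stretch = 3 days).
P(N = 2) = e^(−4.41) · 4.41^2/2! ≈ 0.1182.

0.1182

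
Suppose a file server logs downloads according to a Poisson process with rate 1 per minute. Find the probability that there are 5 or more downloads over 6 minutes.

Over the interval, μ = 1 × 6 = 6 (6 minutes).
P(N ≥ 5) = 1 − P(N ≤ 4) = 1 − Σ_{j=0}^{4} e^(−μ) μ^j/j! ≈ 0.7149.

0.7149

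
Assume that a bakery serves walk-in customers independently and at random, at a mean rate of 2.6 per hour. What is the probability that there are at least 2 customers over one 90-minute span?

Over the interval, μ = 2.6 × 1.5 = 3.9 (a 90-minute span = 1.5 hours).
P(N ≥ 2) = 1 − P(N ≤ 1) = 1 − Σ_{j=0}^{1} e^(−μ) μ^j/j! ≈ 0.9008.

0.9008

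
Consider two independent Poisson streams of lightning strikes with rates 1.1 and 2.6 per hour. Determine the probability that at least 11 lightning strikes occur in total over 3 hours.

0.5520

Independent Poisson processes superpose: combined rate λ = 1.1 + 2.6 = 3.7 per hour.
Over the interval, μ = 3.7 × 3 = 11.1 (3 hours).
P(N ≥ 11) = 1 − P(N ≤ 10) ≈ 0.5520.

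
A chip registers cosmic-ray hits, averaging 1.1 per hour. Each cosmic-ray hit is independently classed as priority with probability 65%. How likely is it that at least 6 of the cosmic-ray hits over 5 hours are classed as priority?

Thinning: the cosmic-ray hits that are classed as priority themselves form a Poisson process with rate 0.65 × 1.1 = 0.715 per hour.
Over the interval, μ = 0.715 × 5 = 3.575 (5 hours).
P(N ≥ 6) = 1 − P(N ≤ 5) ≈ 0.1525.

0.1525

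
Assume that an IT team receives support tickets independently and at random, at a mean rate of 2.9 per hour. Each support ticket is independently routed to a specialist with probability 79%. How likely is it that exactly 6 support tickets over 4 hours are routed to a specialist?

0.0862

Thinning: the support tickets that are routed to a specialist themselves form a Poisson process with rate 0.79 × 2.9 = 2.291 per hour.
Over the interval, μ = 2.291 × 4 = 9.164 (4 hours).
P(N = 6) = e^(−9.164) · 9.164^6/6! ≈ 0.0862.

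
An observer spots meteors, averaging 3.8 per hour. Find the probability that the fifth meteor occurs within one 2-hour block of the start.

0.8751

Over the interval, μ = 3.8 × 2 = 7.6 (a 2-hour block = 2 hours).
The fifth arrival falls in the interval iff at least 5 events occur there: P(S_5 ≤ t) = P(N ≥ 5) = 1 − P(N ≤ 4) ≈ 0.8751.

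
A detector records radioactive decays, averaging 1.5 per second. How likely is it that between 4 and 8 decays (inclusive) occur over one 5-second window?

Over the interval, μ = 1.5 × 5 = 7.5 (a 5-second window = 5 seconds).
P(4 ≤ N ≤ 8) = Σ_{j=4}^{8} e^(−7.5) · 7.5^j/j! ≈ 0.6028.

0.6028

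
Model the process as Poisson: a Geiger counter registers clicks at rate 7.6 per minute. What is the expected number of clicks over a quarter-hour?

E[N] = λt = 7.6 × 15 = 114 (a quarter-hour = 15 minutes).

114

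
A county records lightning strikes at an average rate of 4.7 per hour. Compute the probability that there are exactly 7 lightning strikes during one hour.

With mean μ = 4.7 per hour,
P(N = 7) = e^(−μ) μ^7/7! = e^(−4.7) · 4.7^7/5040 ≈ 0.0914.

0.0914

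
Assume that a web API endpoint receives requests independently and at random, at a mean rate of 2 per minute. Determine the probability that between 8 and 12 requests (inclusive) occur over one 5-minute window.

Over the interval, μ = 2 × 5 = 10 (a 5-minute window = 5 minutes).
P(8 ≤ N ≤ 12) = Σ_{j=8}^{12} e^(−10) · 10^j/j! ≈ 0.5713.

0.5713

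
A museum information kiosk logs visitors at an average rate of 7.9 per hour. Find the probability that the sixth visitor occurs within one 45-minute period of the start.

0.5422

Over the interval, μ = 7.9 × 0.75 = 5.925 (a 45-minute period = 0.75 hours).
The sixth arrival falls in the interval iff at least 6 events occur there: P(S_6 ≤ t) = P(N ≥ 6) = 1 − P(N ≤ 5) ≈ 0.5422.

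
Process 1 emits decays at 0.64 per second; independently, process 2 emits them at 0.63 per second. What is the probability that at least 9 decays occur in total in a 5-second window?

Independent Poisson processes superpose: combined rate λ = 0.64 + 0.63 = 1.27 per second.
Over the interval, μ = 1.27 × 5 = 6.35 (a 5-second window = 5 seconds).
P(N ≥ 9) = 1 − P(N ≤ 8) ≈ 0.1909.

0.1909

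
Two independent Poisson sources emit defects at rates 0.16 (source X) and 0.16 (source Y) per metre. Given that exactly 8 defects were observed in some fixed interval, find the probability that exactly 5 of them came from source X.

0.2188

Given the total, each event is independently from source X with probability p = λ_X/(λ_X+λ_Y) = 0.16/0.32 = 0.5000.
So K ~ Binomial(8, 0.16/0.32): P(K = 5) = C(8,5) · (0.16/0.32)^5 · (0.16/0.32)^3 ≈ 0.2188.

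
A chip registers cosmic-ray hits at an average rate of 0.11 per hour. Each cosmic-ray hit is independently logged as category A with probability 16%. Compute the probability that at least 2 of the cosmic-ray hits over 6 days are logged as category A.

Thinning: the cosmic-ray hits that are logged as category A themselves form a Poisson process with rate 0.16 × 0.11 = 0.0176 per hour.
Over the interval, μ = 0.0176 × 144 = 2.5344 (6 days = 144 hours).
P(N ≥ 2) = 1 − P(N ≤ 1) ≈ 0.7197.

0.7197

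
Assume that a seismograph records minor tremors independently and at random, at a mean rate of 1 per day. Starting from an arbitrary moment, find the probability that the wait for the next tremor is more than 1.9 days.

0.1496

The wait for the next event is exponential with rate λ = 1 per day.
P(T > 1.9) = e^(−λt) = e^(−1 × 1.9) = e^(−1.9) ≈ 0.1496.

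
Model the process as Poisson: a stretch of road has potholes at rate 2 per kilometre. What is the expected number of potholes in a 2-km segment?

E[N] = λt = 2 × 2 = 4 (a 2-km segment = 2 kilometres).

4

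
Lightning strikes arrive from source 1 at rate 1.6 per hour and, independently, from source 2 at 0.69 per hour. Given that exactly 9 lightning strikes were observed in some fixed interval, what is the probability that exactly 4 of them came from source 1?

Given the total, each event is independently from source 1 with probability p = λ_1/(λ_1+λ_2) = 1.6/2.29 ≈ 0.6987.
So K ~ Binomial(9, 1.6/2.29): P(K = 4) = C(9,4) · (1.6/2.29)^4 · (0.69/2.29)^5 ≈ 0.0746.

0.0746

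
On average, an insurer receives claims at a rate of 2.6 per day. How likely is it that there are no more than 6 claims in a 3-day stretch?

0.3384

Over the interval, μ = 2.6 × 3 = 7.8 (a 3-day stretch = 3 days).
P(N ≤ 6) = Σ_{j=0}^{6} e^(−μ) μ^j/j! ≈ 0.3384.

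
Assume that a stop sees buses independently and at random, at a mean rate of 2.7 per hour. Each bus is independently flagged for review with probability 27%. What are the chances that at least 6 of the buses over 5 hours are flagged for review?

0.1621

Thinning: the buses that are flagged for review themselves form a Poisson process with rate 0.27 × 2.7 = 0.729 per hour.
Over the interval, μ = 0.729 × 5 = 3.645 (5 hours).
P(N ≥ 6) = 1 − P(N ≤ 5) ≈ 0.1621.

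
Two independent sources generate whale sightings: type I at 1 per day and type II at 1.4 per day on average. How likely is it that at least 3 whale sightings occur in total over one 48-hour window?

0.8575

Independent Poisson processes superpose: combined rate λ = 1 + 1.4 = 2.4 per day.
Over the interval, μ = 2.4 × 2 = 4.8 (a 48-hour window = 2 days).
P(N ≥ 3) = 1 − P(N ≤ 2) ≈ 0.8575.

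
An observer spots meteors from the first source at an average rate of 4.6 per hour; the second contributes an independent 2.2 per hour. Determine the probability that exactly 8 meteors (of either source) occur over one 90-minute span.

Independent Poisson processes superpose: combined rate λ = 4.6 + 2.2 = 6.8 per hour.
Over the interval, μ = 6.8 × 1.5 = 10.2 (a 90-minute span = 1.5 hours).
P(N = 8) = e^(−10.2) · 10.2^8/8! ≈ 0.1080.

0.1080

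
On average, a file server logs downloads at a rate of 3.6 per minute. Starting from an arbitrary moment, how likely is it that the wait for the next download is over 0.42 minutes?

The wait for the next event is exponential with rate λ = 3.6 per minute.
P(T > 0.42) = e^(−λt) = e^(−3.6 × 0.42) = e^(−1.512) ≈ 0.2205.

0.2205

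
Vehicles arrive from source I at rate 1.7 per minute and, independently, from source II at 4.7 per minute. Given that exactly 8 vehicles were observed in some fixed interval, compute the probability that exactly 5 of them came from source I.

0.0293

Given the total, each event is independently from source I with probability p = λ_I/(λ_I+λ_II) = 1.7/6.4 ≈ 0.2656.
So K ~ Binomial(8, 1.7/6.4): P(K = 5) = C(8,5) · (1.7/6.4)^5 · (4.7/6.4)^3 ≈ 0.0293.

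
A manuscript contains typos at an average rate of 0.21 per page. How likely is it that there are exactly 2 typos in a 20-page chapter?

0.1323

Over the interval, μ = 0.21 × 20 = 4.2 (a 20-page chapter = 20 pages).
P(N = 2) = e^(−μ) μ^2/2! = e^(−4.2) · 4.2^2/2 ≈ 0.1323.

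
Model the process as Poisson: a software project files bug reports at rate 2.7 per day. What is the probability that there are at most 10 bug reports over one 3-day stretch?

Over the interval, μ = 2.7 × 3 = 8.1 (a 3-day stretch = 3 days).
P(N ≤ 10) = Σ_{j=0}^{10} e^(−μ) μ^j/j! ≈ 0.8058.

0.8058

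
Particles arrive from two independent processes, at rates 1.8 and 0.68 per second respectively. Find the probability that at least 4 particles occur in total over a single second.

Independent Poisson processes superpose: combined rate λ = 1.8 + 0.68 = 2.48 per second.
So μ = 2.48.
P(N ≥ 4) = 1 − P(N ≤ 3) ≈ 0.2382.

0.2382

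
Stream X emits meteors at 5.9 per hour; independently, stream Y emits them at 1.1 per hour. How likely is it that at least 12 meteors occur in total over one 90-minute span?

Independent Poisson processes superpose: combined rate λ = 5.9 + 1.1 = 7 per hour.
Over the interval, μ = 7 × 1.5 = 10.5 (a 90-minute span = 1.5 hours).
P(N ≥ 12) = 1 − P(N ≤ 11) ≈ 0.3613.

0.3613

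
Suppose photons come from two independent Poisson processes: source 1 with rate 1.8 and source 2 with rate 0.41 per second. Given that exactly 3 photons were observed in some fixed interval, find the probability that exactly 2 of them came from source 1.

Given the total, each event is independently from source 1 with probability p = λ_1/(λ_1+λ_2) = 1.8/2.21 ≈ 0.8145.
So K ~ Binomial(3, 1.8/2.21): P(K = 2) = C(3,2) · (1.8/2.21)^2 · (0.41/2.21)^1 ≈ 0.3692.

0.3692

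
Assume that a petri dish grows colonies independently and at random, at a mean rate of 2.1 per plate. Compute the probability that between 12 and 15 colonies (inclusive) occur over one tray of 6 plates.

0.4029

Over the interval, μ = 2.1 × 6 = 12.6 (a tray of 6 plates = 6 plates).
P(12 ≤ N ≤ 15) = Σ_{j=12}^{15} e^(−12.6) · 12.6^j/j! ≈ 0.4029.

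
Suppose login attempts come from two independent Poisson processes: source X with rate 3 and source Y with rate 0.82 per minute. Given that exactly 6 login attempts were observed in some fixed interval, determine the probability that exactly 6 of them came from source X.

0.2346

Given the total, each event is independently from source X with probability p = λ_X/(λ_X+λ_Y) = 3/3.82 ≈ 0.7853.
So K ~ Binomial(6, 3/3.82): P(K = 6) = C(6,6) · (3/3.82)^6 · (0.82/3.82)^0 ≈ 0.2346.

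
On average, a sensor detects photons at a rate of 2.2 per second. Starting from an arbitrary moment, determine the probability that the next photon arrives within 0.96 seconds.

Inter-arrival times are exponential with rate λ = 2.2 per second.
P(T ≤ 0.96) = 1 − e^(−λt) = 1 − e^(−2.2 × 0.96) = 1 − e^(−2.112) ≈ 0.8790.

0.8790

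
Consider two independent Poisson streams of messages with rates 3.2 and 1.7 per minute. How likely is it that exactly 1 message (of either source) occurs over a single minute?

Independent Poisson processes superpose: combined rate λ = 3.2 + 1.7 = 4.9 per minute.
So μ = 4.9.
P(N = 1) = e^(−4.9) · 4.9^1/1! ≈ 0.0365.

0.0365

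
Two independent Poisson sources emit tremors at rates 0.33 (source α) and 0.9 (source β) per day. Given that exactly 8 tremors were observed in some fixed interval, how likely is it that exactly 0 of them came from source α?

Given the total, each event is independently from source α with probability p = λ_α/(λ_α+λ_β) = 0.33/1.23 ≈ 0.2683.
So K ~ Binomial(8, 0.33/1.23): P(K = 0) = C(8,0) · (0.33/1.23)^0 · (0.9/1.23)^8 ≈ 0.0822.

0.0822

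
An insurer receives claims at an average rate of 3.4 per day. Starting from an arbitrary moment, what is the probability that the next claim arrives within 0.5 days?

Inter-arrival times are exponential with rate λ = 3.4 per day.
P(T ≤ 0.5) = 1 − e^(−λt) = 1 − e^(−3.4 × 0.5) = 1 − e^(−1.7) ≈ 0.8173.

0.8173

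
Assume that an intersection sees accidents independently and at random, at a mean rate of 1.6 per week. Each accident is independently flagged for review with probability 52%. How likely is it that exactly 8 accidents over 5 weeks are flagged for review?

0.0347

Thinning: the accidents that are flagged for review themselves form a Poisson process with rate 0.52 × 1.6 = 0.832 per week.
Over the interval, μ = 0.832 × 5 = 4.16 (5 weeks).
P(N = 8) = e^(−4.16) · 4.16^8/8! ≈ 0.0347.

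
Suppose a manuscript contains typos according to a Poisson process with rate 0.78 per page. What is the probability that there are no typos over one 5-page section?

0.0202

Over the interval, μ = 0.78 × 5 = 3.9 (a 5-page section = 5 pages).
P(N = 0) = e^(−μ) μ^0/0! = e^(−3.9) · 3.9^0/1 ≈ 0.0202.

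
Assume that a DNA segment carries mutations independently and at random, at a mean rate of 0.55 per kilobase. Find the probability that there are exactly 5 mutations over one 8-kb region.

Over the interval, μ = 0.55 × 8 = 4.4 (an 8-kb region = 8 kilobases).
P(N = 5) = e^(−μ) μ^5/5! = e^(−4.4) · 4.4^5/120 ≈ 0.1687.

0.1687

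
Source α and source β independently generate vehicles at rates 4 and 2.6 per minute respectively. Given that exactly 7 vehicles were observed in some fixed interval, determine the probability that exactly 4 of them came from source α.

0.2887

Given the total, each event is independently from source α with probability p = λ_α/(λ_α+λ_β) = 4/6.6 ≈ 0.6061.
So K ~ Binomial(7, 4/6.6): P(K = 4) = C(7,4) · (4/6.6)^4 · (2.6/6.6)^3 ≈ 0.2887.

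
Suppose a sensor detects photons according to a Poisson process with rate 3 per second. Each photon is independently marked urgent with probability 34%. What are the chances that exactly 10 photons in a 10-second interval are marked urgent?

0.1249

Thinning: the photons that are marked urgent themselves form a Poisson process with rate 0.34 × 3 = 1.02 per second.
Over the interval, μ = 1.02 × 10 = 10.2 (a 10-second interval = 10 seconds).
P(N = 10) = e^(−10.2) · 10.2^10/10! ≈ 0.1249.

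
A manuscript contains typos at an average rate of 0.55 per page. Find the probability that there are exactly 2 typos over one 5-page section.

0.2417

Over the interval, μ = 0.55 × 5 = 2.75 (a 5-page section = 5 pages).
P(N = 2) = e^(−μ) μ^2/2! = e^(−2.75) · 2.75^2/2 ≈ 0.2417.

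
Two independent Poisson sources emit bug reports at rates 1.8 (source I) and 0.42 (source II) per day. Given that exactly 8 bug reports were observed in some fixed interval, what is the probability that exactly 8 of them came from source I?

Given the total, each event is independently from source I with probability p = λ_I/(λ_I+λ_II) = 1.8/2.22 ≈ 0.8108.
So K ~ Binomial(8, 1.8/2.22): P(K = 8) = C(8,8) · (1.8/2.22)^8 · (0.42/2.22)^0 ≈ 0.1868.

0.1868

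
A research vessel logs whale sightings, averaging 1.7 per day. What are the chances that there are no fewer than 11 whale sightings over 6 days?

Over the interval, μ = 1.7 × 6 = 10.2 (6 days).
P(N ≥ 11) = 1 − P(N ≤ 10) = 1 − Σ_{j=0}^{10} e^(−μ) μ^j/j! ≈ 0.4420.

0.4420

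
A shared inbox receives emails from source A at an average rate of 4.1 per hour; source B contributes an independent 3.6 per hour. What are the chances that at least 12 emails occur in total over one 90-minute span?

Independent Poisson processes superpose: combined rate λ = 4.1 + 3.6 = 7.7 per hour.
Over the interval, μ = 7.7 × 1.5 = 11.55 (a 90-minute span = 1.5 hours).
P(N ≥ 12) = 1 − P(N ≤ 11) ≈ 0.4861.

0.4861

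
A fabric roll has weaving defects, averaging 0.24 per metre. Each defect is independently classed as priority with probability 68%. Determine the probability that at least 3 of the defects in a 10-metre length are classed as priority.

0.2249

Thinning: the defects that are classed as priority themselves form a Poisson process with rate 0.68 × 0.24 = 0.1632 per metre.
Over the interval, μ = 0.1632 × 10 = 1.632 (a 10-metre length = 10 metres).
P(N ≥ 3) = 1 − P(N ≤ 2) ≈ 0.2249.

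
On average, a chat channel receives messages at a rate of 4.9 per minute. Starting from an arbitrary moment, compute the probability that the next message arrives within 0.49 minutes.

0.9094

Inter-arrival times are exponential with rate λ = 4.9 per minute.
P(T ≤ 0.49) = 1 − e^(−λt) = 1 − e^(−4.9 × 0.49) = 1 − e^(−2.401) ≈ 0.9094.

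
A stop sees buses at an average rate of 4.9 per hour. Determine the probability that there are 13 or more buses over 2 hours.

Over the interval, μ = 4.9 × 2 = 9.8 (2 hours).
P(N ≥ 13) = 1 − P(N ≤ 12) = 1 − Σ_{j=0}^{12} e^(−μ) μ^j/j! ≈ 0.1899.

0.1899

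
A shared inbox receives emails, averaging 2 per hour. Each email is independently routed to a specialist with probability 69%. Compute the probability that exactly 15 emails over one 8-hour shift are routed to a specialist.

Thinning: the emails that are routed to a specialist themselves form a Poisson process with rate 0.69 × 2 = 1.38 per hour.
Over the interval, μ = 1.38 × 8 = 11.04 (an 8-hour shift = 8 hours).
P(N = 15) = e^(−11.04) · 11.04^15/15! ≈ 0.0541.

0.0541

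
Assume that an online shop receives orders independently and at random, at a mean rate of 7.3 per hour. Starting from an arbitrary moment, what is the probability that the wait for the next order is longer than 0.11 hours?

0.4480

The wait for the next event is exponential with rate λ = 7.3 per hour.
P(T > 0.11) = e^(−λt) = e^(−7.3 × 0.11) = e^(−0.803) ≈ 0.4480.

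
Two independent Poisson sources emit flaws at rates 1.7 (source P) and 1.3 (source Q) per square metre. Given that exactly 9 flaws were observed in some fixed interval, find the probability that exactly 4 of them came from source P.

Given the total, each event is independently from source P with probability p = λ_P/(λ_P+λ_Q) = 1.7/3 ≈ 0.5667.
So K ~ Binomial(9, 1.7/3): P(K = 4) = C(9,4) · (1.7/3)^4 · (1.3/3)^5 ≈ 0.1985.

0.1985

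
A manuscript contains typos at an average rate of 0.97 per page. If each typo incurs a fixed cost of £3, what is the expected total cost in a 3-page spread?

E[N] = 0.97 × 3 = 2.91 (a 3-page spread = 3 pages); E[cost] = 2.91 × £3 = £8.73.

£8.73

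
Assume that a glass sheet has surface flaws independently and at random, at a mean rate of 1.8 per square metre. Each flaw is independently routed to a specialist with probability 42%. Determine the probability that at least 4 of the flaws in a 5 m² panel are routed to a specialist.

0.5224

Thinning: the flaws that are routed to a specialist themselves form a Poisson process with rate 0.42 × 1.8 = 0.756 per square metre.
Over the interval, μ = 0.756 × 5 = 3.78 (a 5 m² panel = 5 square metres).
P(N ≥ 4) = 1 − P(N ≤ 3) ≈ 0.5224.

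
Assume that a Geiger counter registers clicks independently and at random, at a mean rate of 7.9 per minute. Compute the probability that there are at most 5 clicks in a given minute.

0.2006

With mean μ = 7.9 per minute,
P(N ≤ 5) = Σ_{j=0}^{5} e^(−μ) μ^j/j! ≈ 0.2006.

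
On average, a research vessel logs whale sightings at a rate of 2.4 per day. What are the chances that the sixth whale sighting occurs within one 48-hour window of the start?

0.3490

Over the interval, μ = 2.4 × 2 = 4.8 (a 48-hour window = 2 days).
The sixth arrival falls in the interval iff at least 6 events occur there: P(S_6 ≤ t) = P(N ≥ 6) = 1 − P(N ≤ 5) ≈ 0.3490.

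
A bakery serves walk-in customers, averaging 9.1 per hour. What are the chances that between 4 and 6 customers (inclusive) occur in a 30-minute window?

Over the interval, μ = 9.1 × 0.5 = 4.55 (a 30-minute window = 0.5 hours).
P(4 ≤ N ≤ 6) = Σ_{j=4}^{6} e^(−4.55) · 4.55^j/j! ≈ 0.4907.

0.4907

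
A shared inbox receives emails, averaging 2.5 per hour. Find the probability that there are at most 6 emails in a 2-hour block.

0.7622

Over the interval, μ = 2.5 × 2 = 5 (a 2-hour block = 2 hours).
P(N ≤ 6) = Σ_{j=0}^{6} e^(−μ) μ^j/j! ≈ 0.7622.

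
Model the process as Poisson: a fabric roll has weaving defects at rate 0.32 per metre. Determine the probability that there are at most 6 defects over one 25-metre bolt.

Over the interval, μ = 0.32 × 25 = 8 (a 25-metre bolt = 25 metres).
P(N ≤ 6) = Σ_{j=0}^{6} e^(−μ) μ^j/j! ≈ 0.3134.

0.3134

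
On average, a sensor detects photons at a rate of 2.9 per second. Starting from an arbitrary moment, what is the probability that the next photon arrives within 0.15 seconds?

0.3527

Inter-arrival times are exponential with rate λ = 2.9 per second.
P(T ≤ 0.15) = 1 − e^(−λt) = 1 − e^(−2.9 × 0.15) = 1 − e^(−0.435) ≈ 0.3527.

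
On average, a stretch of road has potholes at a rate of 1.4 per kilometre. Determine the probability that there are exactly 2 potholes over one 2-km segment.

Over the interval, μ = 1.4 × 2 = 2.8 (a 2-km segment = 2 kilometres).
P(N = 2) = e^(−μ) μ^2/2! = e^(−2.8) · 2.8^2/2 ≈ 0.2384.

0.2384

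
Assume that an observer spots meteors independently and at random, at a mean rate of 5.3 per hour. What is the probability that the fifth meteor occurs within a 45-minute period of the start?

0.3663

Over the interval, μ = 5.3 × 0.75 = 3.975 (a 45-minute period = 0.75 hours).
The fifth arrival falls in the interval iff at least 5 events occur there: P(S_5 ≤ t) = P(N ≥ 5) = 1 − P(N ≤ 4) ≈ 0.3663.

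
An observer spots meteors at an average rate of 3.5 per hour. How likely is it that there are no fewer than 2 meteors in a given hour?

With mean μ = 3.5 per hour,
P(N ≥ 2) = 1 − P(N ≤ 1) = 1 − Σ_{j=0}^{1} e^(−μ) μ^j/j! ≈ 0.8641.

0.8641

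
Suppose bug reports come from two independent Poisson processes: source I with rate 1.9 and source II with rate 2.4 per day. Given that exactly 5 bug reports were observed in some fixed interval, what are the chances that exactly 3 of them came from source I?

Given the total, each event is independently from source I with probability p = λ_I/(λ_I+λ_II) = 1.9/4.3 ≈ 0.4419.
So K ~ Binomial(5, 1.9/4.3): P(K = 3) = C(5,3) · (1.9/4.3)^3 · (2.4/4.3)^2 ≈ 0.2687.

0.2687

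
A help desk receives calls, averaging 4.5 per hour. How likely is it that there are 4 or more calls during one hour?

0.6577

With mean μ = 4.5 per hour,
P(N ≥ 4) = 1 − P(N ≤ 3) = 1 − Σ_{j=0}^{3} e^(−μ) μ^j/j! ≈ 0.6577.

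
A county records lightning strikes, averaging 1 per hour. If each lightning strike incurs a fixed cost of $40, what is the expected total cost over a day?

E[N] = 1 × 24 = 24 (a day = 24 hours); E[cost] = 24 × $40 = $960.

$960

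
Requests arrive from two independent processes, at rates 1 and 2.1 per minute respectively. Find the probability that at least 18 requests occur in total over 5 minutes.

Independent Poisson processes superpose: combined rate λ = 1 + 2.1 = 3.1 per minute.
Over the interval, μ = 3.1 × 5 = 15.5 (5 minutes).
P(N ≥ 18) = 1 − P(N ≤ 17) ≈ 0.2948.

0.2948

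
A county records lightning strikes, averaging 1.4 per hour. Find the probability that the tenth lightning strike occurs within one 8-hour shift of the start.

0.6808

Over the interval, μ = 1.4 × 8 = 11.2 (an 8-hour shift = 8 hours).
The tenth arrival falls in the interval iff at least 10 events occur there: P(S_10 ≤ t) = P(N ≥ 10) = 1 − P(N ≤ 9) ≈ 0.6808.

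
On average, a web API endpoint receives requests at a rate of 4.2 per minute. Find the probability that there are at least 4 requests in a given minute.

0.6046

With mean μ = 4.2 per minute,
P(N ≥ 4) = 1 − P(N ≤ 3) = 1 − Σ_{j=0}^{3} e^(−μ) μ^j/j! ≈ 0.6046.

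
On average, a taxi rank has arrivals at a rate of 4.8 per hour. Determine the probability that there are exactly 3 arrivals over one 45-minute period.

Over the interval, μ = 4.8 × 0.75 = 3.6 (a 45-minute period = 0.75 hours).
P(N = 3) = e^(−μ) μ^3/3! = e^(−3.6) · 3.6^3/6 ≈ 0.2125.

0.2125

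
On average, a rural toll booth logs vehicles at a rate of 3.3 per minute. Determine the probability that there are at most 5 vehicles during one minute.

With mean μ = 3.3 per minute,
P(N ≤ 5) = Σ_{j=0}^{5} e^(−μ) μ^j/j! ≈ 0.8829.

0.8829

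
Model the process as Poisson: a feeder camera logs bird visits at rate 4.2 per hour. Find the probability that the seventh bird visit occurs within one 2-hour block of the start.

0.7330

Over the interval, μ = 4.2 × 2 = 8.4 (a 2-hour block = 2 hours).
The seventh arrival falls in the interval iff at least 7 events occur there: P(S_7 ≤ t) = P(N ≥ 7) = 1 − P(N ≤ 6) ≈ 0.7330.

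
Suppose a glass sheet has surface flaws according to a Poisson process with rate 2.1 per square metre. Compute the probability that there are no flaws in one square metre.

With mean μ = 2.1 per square metre,
P(N = 0) = e^(−μ) μ^0/0! = e^(−2.1) · 2.1^0/1 ≈ 0.1225.

0.1225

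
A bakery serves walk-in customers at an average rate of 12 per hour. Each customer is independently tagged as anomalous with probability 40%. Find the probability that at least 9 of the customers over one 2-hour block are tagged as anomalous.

0.6204

Thinning: the customers that are tagged as anomalous themselves form a Poisson process with rate 0.4 × 12 = 4.8 per hour.
Over the interval, μ = 4.8 × 2 = 9.6 (a 2-hour block = 2 hours).
P(N ≥ 9) = 1 − P(N ≤ 8) ≈ 0.6204.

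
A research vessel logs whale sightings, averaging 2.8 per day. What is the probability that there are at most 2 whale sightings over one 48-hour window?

Over the interval, μ = 2.8 × 2 = 5.6 (a 48-hour window = 2 days).
P(N ≤ 2) = Σ_{j=0}^{2} e^(−μ) μ^j/j! ≈ 0.0824.

0.0824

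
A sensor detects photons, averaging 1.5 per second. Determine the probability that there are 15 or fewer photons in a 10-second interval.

0.5681

Over the interval, μ = 1.5 × 10 = 15 (a 10-second interval = 10 seconds).
P(N ≤ 15) = Σ_{j=0}^{15} e^(−μ) μ^j/j! ≈ 0.5681.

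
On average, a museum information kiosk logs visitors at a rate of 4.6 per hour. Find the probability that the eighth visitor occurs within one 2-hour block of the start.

0.6990

Over the interval, μ = 4.6 × 2 = 9.2 (a 2-hour block = 2 hours).
The eighth arrival falls in the interval iff at least 8 events occur there: P(S_8 ≤ t) = P(N ≥ 8) = 1 − P(N ≤ 7) ≈ 0.6990.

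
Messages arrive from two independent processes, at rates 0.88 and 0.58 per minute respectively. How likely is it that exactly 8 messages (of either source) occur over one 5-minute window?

Independent Poisson processes superpose: combined rate λ = 0.88 + 0.58 = 1.46 per minute.
Over the interval, μ = 1.46 × 5 = 7.3 (a 5-minute window = 5 minutes).
P(N = 8) = e^(−7.3) · 7.3^8/8! ≈ 0.1351.

0.1351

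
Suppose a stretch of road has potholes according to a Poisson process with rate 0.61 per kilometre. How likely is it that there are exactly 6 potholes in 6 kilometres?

Over the interval, μ = 0.61 × 6 = 3.66 (6 kilometres).
P(N = 6) = e^(−μ) μ^6/6! = e^(−3.66) · 3.66^6/720 ≈ 0.0859.

0.0859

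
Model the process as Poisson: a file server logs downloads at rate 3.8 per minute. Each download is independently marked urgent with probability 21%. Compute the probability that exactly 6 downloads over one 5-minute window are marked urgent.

0.1037

Thinning: the downloads that are marked urgent themselves form a Poisson process with rate 0.21 × 3.8 = 0.798 per minute.
Over the interval, μ = 0.798 × 5 = 3.99 (a 5-minute window = 5 minutes).
P(N = 6) = e^(−3.99) · 3.99^6/6! ≈ 0.1037.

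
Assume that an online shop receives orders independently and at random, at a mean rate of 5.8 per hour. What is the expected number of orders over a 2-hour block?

11.6

E[N] = λt = 5.8 × 2 = 11.6 (a 2-hour block = 2 hours).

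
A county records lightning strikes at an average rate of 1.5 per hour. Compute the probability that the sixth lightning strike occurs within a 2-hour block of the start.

Over the interval, μ = 1.5 × 2 = 3 (a 2-hour block = 2 hours).
The sixth arrival falls in the interval iff at least 6 events occur there: P(S_6 ≤ t) = P(N ≥ 6) = 1 − P(N ≤ 5) ≈ 0.0839.

0.0839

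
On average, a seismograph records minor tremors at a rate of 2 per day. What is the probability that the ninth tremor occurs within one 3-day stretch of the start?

Over the interval, μ = 2 × 3 = 6 (a 3-day stretch = 3 days).
The ninth arrival falls in the interval iff at least 9 events occur there: P(S_9 ≤ t) = P(N ≥ 9) = 1 − P(N ≤ 8) ≈ 0.1528.

0.1528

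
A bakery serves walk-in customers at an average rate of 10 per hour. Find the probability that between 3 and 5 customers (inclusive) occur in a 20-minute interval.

0.5261

Over the interval, μ = 10 × 1/3 ≈ 3.33333 (a 20-minute interval = 1/3 hours).
P(3 ≤ N ≤ 5) = Σ_{j=3}^{5} e^(−3.33333) · 3.33333^j/j! ≈ 0.5261.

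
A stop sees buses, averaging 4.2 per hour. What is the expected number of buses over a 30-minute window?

E[N] = λt = 4.2 × 0.5 = 2.1 (a 30-minute window = 0.5 hours).

2.1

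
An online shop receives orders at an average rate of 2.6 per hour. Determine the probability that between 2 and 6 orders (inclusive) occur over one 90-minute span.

0.8003

Over the interval, μ = 2.6 × 1.5 = 3.9 (a 90-minute span = 1.5 hours).
P(2 ≤ N ≤ 6) = Σ_{j=2}^{6} e^(−3.9) · 3.9^j/j! ≈ 0.8003.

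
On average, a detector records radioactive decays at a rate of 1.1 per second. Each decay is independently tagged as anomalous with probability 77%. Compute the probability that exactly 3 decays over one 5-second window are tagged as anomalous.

0.1833

Thinning: the decays that are tagged as anomalous themselves form a Poisson process with rate 0.77 × 1.1 = 0.847 per second.
Over the interval, μ = 0.847 × 5 = 4.235 (a 5-second window = 5 seconds).
P(N = 3) = e^(−4.235) · 4.235^3/3! ≈ 0.1833.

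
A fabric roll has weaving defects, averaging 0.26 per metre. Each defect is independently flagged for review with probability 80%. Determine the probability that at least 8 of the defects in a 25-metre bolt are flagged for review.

0.1551

Thinning: the defects that are flagged for review themselves form a Poisson process with rate 0.8 × 0.26 = 0.208 per metre.
Over the interval, μ = 0.208 × 25 = 5.2 (a 25-metre bolt = 25 metres).
P(N ≥ 8) = 1 − P(N ≤ 7) ≈ 0.1551.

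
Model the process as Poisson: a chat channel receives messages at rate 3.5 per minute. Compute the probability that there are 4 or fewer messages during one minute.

With mean μ = 3.5 per minute,
P(N ≤ 4) = Σ_{j=0}^{4} e^(−μ) μ^j/j! ≈ 0.7254.

0.7254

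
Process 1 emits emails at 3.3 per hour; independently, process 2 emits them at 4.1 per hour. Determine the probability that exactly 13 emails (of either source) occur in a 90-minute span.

Independent Poisson processes superpose: combined rate λ = 3.3 + 4.1 = 7.4 per hour.
Over the interval, μ = 7.4 × 1.5 = 11.1 (a 90-minute span = 1.5 hours).
P(N = 13) = e^(−11.1) · 11.1^13/13! ≈ 0.0942.

0.0942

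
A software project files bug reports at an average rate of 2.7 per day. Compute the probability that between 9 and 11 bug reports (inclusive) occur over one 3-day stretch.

0.3021

Over the interval, μ = 2.7 × 3 = 8.1 (a 3-day stretch = 3 days).
P(9 ≤ N ≤ 11) = Σ_{j=9}^{11} e^(−8.1) · 8.1^j/j! ≈ 0.3021.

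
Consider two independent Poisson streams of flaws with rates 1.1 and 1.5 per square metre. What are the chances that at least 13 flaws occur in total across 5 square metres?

0.5369

Independent Poisson processes superpose: combined rate λ = 1.1 + 1.5 = 2.6 per square metre.
Over the interval, μ = 2.6 × 5 = 13 (5 square metres).
P(N ≥ 13) = 1 − P(N ≤ 12) ≈ 0.5369.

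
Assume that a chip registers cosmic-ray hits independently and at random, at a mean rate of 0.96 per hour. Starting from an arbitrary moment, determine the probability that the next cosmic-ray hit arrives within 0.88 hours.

Inter-arrival times are exponential with rate λ = 0.96 per hour.
P(T ≤ 0.88) = 1 − e^(−λt) = 1 − e^(−0.96 × 0.88) = 1 − e^(−0.8448) ≈ 0.5704.

0.5704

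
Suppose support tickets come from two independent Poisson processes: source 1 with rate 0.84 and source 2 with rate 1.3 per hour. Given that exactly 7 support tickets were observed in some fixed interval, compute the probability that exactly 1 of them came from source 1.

Given the total, each event is independently from source 1 with probability p = λ_1/(λ_1+λ_2) = 0.84/2.14 ≈ 0.3925.
So K ~ Binomial(7, 0.84/2.14): P(K = 1) = C(7,1) · (0.84/2.14)^1 · (1.3/2.14)^6 ≈ 0.1381.

0.1381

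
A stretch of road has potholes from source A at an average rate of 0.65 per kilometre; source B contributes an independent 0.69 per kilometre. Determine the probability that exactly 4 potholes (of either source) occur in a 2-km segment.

Independent Poisson processes superpose: combined rate λ = 0.65 + 0.69 = 1.34 per kilometre.
Over the interval, μ = 1.34 × 2 = 2.68 (a 2-km segment = 2 kilometres).
P(N = 4) = e^(−2.68) · 2.68^4/4! ≈ 0.1474.

0.1474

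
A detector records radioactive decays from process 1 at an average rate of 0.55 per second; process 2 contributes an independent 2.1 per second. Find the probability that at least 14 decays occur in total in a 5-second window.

Independent Poisson processes superpose: combined rate λ = 0.55 + 2.1 = 2.65 per second.
Over the interval, μ = 2.65 × 5 = 13.25 (a 5-second window = 5 seconds).
P(N ≥ 14) = 1 − P(N ≤ 13) ≈ 0.4544.

0.4544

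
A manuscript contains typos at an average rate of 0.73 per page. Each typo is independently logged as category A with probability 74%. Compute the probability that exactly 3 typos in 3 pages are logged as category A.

Thinning: the typos that are logged as category A themselves form a Poisson process with rate 0.74 × 0.73 = 0.5402 per page.
Over the interval, μ = 0.5402 × 3 = 1.6206 (3 pages).
P(N = 3) = e^(−1.6206) · 1.6206^3/3! ≈ 0.1403.

0.1403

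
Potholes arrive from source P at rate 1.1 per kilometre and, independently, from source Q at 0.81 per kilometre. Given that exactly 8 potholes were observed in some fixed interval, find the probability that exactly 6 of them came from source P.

Given the total, each event is independently from source P with probability p = λ_P/(λ_P+λ_Q) = 1.1/1.91 ≈ 0.5759.
So K ~ Binomial(8, 1.1/1.91): P(K = 6) = C(8,6) · (1.1/1.91)^6 · (0.81/1.91)^2 ≈ 0.1837.

0.1837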